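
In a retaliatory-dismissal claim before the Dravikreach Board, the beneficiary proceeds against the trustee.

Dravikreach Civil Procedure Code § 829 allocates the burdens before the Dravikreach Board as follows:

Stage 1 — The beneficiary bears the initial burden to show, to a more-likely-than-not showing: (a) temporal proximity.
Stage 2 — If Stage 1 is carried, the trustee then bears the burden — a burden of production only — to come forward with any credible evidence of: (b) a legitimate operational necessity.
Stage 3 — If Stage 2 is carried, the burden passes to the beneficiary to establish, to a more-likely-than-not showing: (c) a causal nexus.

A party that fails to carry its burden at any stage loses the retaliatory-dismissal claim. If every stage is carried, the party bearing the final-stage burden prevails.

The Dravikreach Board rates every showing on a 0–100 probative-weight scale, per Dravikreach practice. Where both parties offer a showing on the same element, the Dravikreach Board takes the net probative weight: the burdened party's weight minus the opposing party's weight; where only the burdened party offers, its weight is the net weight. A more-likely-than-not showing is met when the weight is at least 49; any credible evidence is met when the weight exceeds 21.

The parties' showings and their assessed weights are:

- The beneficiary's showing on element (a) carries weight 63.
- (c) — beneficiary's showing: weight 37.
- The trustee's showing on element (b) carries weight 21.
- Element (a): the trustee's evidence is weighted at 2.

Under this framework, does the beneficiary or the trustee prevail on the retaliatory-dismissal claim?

Stage 1 — burden on beneficiary; standard: a more-likely-than-not showing (weight is at least 49).
    (a): 63 − 2 = 61 ≥ 49 [met]
  The beneficiary carries Stage 1; the trustee now bears the burden.
Stage 2 — burden on trustee; standard: any credible evidence (weight exceeds 21).
    (b): 21 ≤ 21 [not met]
  Not every element is met, so the trustee fails to carry Stage 2.
The analysis ends at Stage 2; the beneficiary prevails.

beneficiary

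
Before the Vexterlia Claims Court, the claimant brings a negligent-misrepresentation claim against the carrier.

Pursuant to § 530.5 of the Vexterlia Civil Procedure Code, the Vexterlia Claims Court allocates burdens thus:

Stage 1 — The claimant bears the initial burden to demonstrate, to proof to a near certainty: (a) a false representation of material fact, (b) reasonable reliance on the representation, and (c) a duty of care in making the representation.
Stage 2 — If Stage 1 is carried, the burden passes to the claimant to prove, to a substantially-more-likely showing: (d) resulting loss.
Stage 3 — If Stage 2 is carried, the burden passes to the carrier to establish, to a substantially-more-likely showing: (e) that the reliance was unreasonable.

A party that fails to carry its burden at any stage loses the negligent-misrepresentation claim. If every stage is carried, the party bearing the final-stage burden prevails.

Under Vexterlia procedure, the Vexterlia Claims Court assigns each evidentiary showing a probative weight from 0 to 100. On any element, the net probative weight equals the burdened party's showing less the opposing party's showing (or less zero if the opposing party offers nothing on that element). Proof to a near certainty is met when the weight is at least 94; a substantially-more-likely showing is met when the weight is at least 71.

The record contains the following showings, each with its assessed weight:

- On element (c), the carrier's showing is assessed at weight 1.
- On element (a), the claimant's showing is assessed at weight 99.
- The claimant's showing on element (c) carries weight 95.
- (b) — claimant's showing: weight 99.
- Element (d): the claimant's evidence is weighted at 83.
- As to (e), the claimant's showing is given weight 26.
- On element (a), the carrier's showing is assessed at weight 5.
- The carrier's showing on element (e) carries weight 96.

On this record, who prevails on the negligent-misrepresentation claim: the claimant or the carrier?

Stage 1 — burden on claimant; standard: proof to a near certainty (weight is at least 94).
    (a): 99 − 5 = 94 ≥ 94 [met]
    (b): 99 ≥ 94 [met]
    (c): 95 − 1 = 94 ≥ 94 [met]
  Stage 1 is satisfied; the claimant continues to bear the burden.
Stage 2 — burden on claimant; standard: a substantially-more-likely showing (weight is at least 71).
    (d): 83 ≥ 71 [met]
  Stage 2 carried; the burden shifts to the carrier.
Stage 3 — burden on carrier; standard: a substantially-more-likely showing (weight is at least 71).
    (e): 96 − 26 = 70 < 71 [not met]
  Stage 3 not carried; the carrier fails its burden.
So the claimant prevails.

claimant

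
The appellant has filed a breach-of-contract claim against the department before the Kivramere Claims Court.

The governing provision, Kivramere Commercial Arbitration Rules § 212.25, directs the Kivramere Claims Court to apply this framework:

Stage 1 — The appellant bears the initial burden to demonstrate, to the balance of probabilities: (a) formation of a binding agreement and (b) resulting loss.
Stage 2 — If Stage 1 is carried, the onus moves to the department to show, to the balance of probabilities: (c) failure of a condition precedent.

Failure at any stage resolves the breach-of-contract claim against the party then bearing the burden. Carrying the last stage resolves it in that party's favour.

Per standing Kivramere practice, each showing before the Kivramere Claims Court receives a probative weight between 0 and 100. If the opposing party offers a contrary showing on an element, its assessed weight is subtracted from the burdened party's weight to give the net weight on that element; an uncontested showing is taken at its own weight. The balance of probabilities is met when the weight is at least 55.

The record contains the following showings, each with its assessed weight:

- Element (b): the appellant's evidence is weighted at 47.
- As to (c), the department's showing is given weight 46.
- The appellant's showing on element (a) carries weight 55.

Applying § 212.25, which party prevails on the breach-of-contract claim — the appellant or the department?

department

Stage 1 (appellant, the balance of probabilities, weight is at least 55): (a) 55 ≥ 55 — meets; (b) 47 < 55 — fails.
  Not every element is met, so the appellant fails to carry Stage 1.
The department prevails.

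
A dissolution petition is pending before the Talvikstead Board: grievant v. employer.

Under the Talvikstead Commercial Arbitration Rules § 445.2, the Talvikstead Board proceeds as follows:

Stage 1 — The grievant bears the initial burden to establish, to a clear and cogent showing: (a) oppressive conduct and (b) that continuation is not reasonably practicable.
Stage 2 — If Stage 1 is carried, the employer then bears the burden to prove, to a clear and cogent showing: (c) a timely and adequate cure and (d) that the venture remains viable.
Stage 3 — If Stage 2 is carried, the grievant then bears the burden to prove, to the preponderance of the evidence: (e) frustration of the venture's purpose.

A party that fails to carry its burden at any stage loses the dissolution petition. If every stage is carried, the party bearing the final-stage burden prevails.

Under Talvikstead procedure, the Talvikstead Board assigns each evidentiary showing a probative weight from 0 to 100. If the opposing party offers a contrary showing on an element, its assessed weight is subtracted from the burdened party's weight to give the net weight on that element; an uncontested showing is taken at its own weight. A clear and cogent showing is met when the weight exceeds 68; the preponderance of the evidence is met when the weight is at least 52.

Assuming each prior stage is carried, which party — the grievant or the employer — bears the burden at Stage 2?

Stage 2's rule assigns the burden to the employer (to a clear and cogent showing).

employer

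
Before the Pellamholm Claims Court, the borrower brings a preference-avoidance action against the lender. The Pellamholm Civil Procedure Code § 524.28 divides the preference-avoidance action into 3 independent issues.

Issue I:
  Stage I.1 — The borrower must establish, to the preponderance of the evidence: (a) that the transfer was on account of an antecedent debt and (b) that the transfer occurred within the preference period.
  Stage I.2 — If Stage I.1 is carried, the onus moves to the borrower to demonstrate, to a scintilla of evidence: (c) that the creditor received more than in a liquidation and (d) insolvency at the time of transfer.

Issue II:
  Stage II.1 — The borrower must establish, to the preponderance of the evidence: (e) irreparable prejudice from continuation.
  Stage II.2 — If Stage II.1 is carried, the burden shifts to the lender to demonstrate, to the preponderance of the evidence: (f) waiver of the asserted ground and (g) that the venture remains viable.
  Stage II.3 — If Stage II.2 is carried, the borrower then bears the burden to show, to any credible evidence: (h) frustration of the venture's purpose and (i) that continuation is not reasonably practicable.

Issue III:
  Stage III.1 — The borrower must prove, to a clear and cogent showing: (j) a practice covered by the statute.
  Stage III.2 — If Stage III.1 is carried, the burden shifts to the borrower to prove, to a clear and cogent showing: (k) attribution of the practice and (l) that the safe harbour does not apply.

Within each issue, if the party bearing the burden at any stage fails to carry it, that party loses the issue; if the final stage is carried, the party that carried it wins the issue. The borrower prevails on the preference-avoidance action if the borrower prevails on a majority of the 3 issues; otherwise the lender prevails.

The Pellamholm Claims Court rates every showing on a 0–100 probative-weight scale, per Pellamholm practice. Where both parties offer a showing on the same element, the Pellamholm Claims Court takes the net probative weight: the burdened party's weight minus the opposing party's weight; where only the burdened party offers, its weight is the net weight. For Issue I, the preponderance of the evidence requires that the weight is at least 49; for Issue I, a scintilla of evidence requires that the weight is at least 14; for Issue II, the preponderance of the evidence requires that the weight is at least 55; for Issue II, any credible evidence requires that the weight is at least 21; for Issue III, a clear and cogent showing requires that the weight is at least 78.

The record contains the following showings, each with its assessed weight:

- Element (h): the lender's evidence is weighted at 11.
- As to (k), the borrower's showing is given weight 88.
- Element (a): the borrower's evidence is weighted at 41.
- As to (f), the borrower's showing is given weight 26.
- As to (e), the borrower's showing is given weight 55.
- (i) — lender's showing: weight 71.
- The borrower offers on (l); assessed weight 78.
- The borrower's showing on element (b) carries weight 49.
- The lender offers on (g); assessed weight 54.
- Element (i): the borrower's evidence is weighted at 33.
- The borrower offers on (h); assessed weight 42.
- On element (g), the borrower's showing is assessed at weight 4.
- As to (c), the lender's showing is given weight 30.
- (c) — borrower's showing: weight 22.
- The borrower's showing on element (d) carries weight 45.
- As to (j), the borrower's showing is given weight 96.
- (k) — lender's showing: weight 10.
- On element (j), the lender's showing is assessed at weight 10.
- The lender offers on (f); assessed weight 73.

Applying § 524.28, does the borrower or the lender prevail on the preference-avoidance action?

borrower

— Issue I —
At Stage I.1 the borrower must meet the preponderance of the evidence (weight is at least 49): on (a) the weight is 41, which does not reach 49, so (a) does not meet the standard; on (b) the weight is 49, ≥ 49, so (b) meets the standard.
  Not every element is met, so the borrower fails to carry Stage I.1.
The lender prevails on this issue.
— Issue II —
Stage II.1 — burden on borrower; standard: the preponderance of the evidence (weight is at least 55).
    (e): 55 ≥ 55 [met]
  Stage II.1 carried; the burden shifts to the lender.
Stage II.2 — burden on lender; standard: the preponderance of the evidence (weight is at least 55).
    (f): 73 − 26 = 47 < 55 [not met]
    (g): 54 − 4 = 50 < 55 [not met]
  Stage II.2 not carried; the lender fails its burden.
The analysis ends at Stage II.2; the borrower prevails on this issue.
— Issue III —
Stage III.1 — burden on borrower; standard: a clear and cogent showing (weight is at least 78).
    (j): 96 − 10 = 86 ≥ 78 [met]
  All elements met. The borrower retains the burden for Stage III.2.
Stage III.2 — burden on borrower; standard: a clear and cogent showing (weight is at least 78).
    (k): 88 − 10 = 78 ≥ 78 [met]
    (l): 78 ≥ 78 [met]
  Stage III.2 carried; the final stage is satisfied.
All stages carried — the borrower prevails on this issue.
Per-issue: Issue I → lender; Issue II → borrower; Issue III → borrower. The borrower must prevail on a majority of issues; overall, the borrower prevails.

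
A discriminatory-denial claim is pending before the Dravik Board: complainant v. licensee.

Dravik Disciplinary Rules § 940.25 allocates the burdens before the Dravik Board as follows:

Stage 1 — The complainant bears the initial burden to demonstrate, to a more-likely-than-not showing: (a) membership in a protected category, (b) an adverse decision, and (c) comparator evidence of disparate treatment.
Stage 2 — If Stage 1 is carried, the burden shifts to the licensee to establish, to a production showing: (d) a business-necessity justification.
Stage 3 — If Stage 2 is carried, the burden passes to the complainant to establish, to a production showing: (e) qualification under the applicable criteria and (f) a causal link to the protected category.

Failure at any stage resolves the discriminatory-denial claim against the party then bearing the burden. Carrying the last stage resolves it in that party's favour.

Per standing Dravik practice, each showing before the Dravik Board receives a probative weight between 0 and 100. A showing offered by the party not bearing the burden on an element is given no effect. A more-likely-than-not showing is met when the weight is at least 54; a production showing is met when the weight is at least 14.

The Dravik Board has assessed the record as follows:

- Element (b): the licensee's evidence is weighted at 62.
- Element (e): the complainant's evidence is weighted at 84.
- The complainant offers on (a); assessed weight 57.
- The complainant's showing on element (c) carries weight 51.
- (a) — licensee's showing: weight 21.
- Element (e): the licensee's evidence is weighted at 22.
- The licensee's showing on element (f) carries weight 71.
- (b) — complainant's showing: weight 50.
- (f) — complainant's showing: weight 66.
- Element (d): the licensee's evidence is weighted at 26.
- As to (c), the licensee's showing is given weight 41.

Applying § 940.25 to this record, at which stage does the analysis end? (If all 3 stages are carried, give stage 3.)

stage 1

Stage 1 — burden on complainant; standard: a more-likely-than-not showing (weight is at least 54).
    (a): 57 (licensee's 21 disregarded) ≥ 54 [met]
    (b): 50 (licensee's 62 disregarded) < 54 [not met]
    (c): 51 (licensee's 41 disregarded) < 54 [not met]
  Stage 1 not carried; the complainant fails its burden.
So the licensee prevails.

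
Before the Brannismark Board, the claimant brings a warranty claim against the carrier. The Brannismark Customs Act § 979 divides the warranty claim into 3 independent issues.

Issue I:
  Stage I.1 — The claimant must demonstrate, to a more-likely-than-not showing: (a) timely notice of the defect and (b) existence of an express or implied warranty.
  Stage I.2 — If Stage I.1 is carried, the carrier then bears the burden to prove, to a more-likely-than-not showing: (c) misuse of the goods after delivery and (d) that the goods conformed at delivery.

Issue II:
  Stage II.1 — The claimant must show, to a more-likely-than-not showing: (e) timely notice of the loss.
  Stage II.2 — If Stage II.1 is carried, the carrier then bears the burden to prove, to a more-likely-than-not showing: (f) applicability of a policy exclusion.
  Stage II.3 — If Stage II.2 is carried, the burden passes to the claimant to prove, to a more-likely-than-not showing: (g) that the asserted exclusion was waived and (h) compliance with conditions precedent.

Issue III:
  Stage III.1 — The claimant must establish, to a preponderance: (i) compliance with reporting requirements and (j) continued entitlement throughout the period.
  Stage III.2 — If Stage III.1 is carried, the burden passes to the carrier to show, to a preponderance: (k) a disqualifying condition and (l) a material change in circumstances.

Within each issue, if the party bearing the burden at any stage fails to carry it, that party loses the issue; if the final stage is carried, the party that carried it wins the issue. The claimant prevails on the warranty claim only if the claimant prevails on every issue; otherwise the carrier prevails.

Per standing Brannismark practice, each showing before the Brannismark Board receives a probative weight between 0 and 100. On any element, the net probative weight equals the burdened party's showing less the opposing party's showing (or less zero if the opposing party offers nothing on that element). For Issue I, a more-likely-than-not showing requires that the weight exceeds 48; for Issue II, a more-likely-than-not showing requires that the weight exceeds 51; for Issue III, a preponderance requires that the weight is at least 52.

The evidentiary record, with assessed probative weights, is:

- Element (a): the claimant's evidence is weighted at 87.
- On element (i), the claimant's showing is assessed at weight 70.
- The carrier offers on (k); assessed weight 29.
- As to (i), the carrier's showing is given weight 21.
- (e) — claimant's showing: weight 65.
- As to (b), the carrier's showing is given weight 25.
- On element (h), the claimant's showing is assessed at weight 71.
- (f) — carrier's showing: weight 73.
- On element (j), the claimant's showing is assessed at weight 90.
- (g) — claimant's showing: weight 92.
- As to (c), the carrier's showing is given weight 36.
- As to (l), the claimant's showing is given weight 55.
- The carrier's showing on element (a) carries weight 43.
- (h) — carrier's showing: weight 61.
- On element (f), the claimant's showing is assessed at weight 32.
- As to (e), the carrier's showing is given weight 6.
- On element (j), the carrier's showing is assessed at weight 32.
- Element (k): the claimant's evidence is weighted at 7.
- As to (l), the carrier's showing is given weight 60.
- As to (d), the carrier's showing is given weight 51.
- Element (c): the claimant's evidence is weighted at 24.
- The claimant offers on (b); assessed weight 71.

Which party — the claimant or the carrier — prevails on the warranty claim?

— Issue I —
Stage I.1 — burden on claimant; standard: a more-likely-than-not showing (weight exceeds 48).
    (a): 87 − 43 = 44 ≤ 48 [not met]
    (b): 71 − 25 = 46 ≤ 48 [not met]
  Stage I.1 not carried; the claimant fails its burden.
The carrier prevails on this issue.
— Issue II —
Stage II.1 — burden on claimant; standard: a more-likely-than-not showing (weight exceeds 51).
    (e): 65 − 6 = 59 > 51 [met]
  All elements met. The burden passes to the carrier.
Stage II.2 — burden on carrier; standard: a more-likely-than-not showing (weight exceeds 51).
    (f): 73 − 32 = 41 ≤ 51 [not met]
  Not every element is met, so the carrier fails to carry Stage II.2.
The analysis ends at Stage II.2; the claimant prevails on this issue.
— Issue III —
At Stage III.1 the claimant must meet a preponderance (weight is at least 52): on (i) the weight is 70 less the opposing 21 gives net 49, which does not reach 52, so (i) does not meet the standard; on (j) the weight is 90 less the opposing 32 gives net 58, ≥ 52, so (j) meets the standard.
  Not every element is met, so the claimant fails to carry Stage III.1.
So the carrier prevails on this issue.
Per-issue: Issue I → carrier; Issue II → claimant; Issue III → carrier. The claimant must prevail on every issue; overall, the carrier prevails.

carrier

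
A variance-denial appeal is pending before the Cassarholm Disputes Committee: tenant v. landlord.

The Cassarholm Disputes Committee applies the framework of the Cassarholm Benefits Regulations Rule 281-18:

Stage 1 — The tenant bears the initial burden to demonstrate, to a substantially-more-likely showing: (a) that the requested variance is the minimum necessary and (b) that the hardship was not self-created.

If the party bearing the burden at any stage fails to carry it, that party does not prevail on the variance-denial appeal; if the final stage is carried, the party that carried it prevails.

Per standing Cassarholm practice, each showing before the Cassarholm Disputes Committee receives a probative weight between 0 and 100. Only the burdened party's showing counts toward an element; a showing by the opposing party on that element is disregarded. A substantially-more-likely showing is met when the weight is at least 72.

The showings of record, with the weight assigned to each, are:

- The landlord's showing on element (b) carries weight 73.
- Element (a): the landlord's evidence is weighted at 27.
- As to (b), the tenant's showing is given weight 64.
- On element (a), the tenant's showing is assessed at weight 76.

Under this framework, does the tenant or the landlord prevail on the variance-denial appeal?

landlord

Stage 1 — burden on tenant; standard: a substantially-more-likely showing (weight is at least 72).
    (a): 76 (landlord's 27 disregarded) ≥ 72 [met]
    (b): 64 (landlord's 73 disregarded) < 72 [not met]
  Stage 1 not carried; the tenant fails its burden.
So the landlord prevails.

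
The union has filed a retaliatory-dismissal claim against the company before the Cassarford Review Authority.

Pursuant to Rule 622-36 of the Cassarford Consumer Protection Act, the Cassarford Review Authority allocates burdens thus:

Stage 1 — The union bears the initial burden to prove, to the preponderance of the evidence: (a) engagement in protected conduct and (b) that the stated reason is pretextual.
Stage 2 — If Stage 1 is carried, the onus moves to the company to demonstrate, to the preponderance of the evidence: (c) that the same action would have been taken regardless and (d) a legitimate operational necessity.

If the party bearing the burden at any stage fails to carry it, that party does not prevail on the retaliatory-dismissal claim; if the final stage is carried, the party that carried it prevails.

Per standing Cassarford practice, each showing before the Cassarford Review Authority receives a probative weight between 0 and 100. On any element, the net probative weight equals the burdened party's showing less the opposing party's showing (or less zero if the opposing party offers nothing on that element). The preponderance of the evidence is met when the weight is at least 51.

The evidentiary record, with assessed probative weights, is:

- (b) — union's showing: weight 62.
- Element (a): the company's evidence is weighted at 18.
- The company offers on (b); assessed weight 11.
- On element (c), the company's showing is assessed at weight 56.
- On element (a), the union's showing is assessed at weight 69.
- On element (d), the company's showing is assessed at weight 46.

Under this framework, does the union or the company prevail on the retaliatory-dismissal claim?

union

Stage 1 — burden on union; standard: the preponderance of the evidence (weight is at least 51).
    (a): 69 − 18 = 51 ≥ 51 [met]
    (b): 62 − 11 = 51 ≥ 51 [met]
  Stage 1 carried; the burden shifts to the company.
Stage 2 — burden on company; standard: the preponderance of the evidence (weight is at least 51).
    (c): 56 ≥ 51 [met]
    (d): 46 < 51 [not met]
  Not every element is met, so the company fails to carry Stage 2.
The analysis ends at Stage 2; the union prevails.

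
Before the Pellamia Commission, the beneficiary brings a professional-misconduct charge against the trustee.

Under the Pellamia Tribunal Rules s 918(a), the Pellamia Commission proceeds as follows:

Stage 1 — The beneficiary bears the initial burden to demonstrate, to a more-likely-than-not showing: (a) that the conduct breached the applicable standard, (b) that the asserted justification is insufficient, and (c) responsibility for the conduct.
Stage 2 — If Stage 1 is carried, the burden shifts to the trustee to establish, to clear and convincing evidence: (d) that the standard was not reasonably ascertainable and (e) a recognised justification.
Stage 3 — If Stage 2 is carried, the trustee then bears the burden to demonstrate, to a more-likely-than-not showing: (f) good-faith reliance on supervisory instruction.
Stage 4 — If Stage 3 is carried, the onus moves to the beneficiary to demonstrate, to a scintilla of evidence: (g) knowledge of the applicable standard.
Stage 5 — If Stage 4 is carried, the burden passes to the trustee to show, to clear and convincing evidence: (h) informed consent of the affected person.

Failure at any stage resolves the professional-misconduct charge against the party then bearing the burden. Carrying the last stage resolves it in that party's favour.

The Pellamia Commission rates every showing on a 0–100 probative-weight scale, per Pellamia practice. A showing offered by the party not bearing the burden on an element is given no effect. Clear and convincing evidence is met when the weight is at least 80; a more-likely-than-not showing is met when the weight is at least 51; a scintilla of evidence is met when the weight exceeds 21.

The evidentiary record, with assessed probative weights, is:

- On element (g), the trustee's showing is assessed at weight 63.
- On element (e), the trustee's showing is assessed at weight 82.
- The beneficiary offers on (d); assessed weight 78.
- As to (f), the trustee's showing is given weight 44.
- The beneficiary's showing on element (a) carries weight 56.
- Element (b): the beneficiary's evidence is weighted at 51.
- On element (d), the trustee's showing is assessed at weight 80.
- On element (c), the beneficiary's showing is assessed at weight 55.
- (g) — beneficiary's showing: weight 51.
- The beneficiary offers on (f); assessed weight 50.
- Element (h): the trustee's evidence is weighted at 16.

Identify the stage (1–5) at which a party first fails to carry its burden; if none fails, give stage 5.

stage 3

Stage 1 — burden on beneficiary; standard: a more-likely-than-not showing (weight is at least 51).
    (a): 56 ≥ 51 [met]
    (b): 51 ≥ 51 [met]
    (c): 55 ≥ 51 [met]
  Stage 1 is satisfied; the onus moves to the trustee.
Stage 2 — burden on trustee; standard: clear and convincing evidence (weight is at least 80).
    (d): 80 (beneficiary's 78 disregarded) ≥ 80 [met]
    (e): 82 ≥ 80 [met]
  Stage 2 carried; the burden remains with the trustee.
Stage 3 — burden on trustee; standard: a more-likely-than-not showing (weight is at least 51).
    (f): 44 (beneficiary's 50 disregarded) < 51 [not met]
  Stage 3 not carried; the trustee fails its burden.
So the beneficiary prevails.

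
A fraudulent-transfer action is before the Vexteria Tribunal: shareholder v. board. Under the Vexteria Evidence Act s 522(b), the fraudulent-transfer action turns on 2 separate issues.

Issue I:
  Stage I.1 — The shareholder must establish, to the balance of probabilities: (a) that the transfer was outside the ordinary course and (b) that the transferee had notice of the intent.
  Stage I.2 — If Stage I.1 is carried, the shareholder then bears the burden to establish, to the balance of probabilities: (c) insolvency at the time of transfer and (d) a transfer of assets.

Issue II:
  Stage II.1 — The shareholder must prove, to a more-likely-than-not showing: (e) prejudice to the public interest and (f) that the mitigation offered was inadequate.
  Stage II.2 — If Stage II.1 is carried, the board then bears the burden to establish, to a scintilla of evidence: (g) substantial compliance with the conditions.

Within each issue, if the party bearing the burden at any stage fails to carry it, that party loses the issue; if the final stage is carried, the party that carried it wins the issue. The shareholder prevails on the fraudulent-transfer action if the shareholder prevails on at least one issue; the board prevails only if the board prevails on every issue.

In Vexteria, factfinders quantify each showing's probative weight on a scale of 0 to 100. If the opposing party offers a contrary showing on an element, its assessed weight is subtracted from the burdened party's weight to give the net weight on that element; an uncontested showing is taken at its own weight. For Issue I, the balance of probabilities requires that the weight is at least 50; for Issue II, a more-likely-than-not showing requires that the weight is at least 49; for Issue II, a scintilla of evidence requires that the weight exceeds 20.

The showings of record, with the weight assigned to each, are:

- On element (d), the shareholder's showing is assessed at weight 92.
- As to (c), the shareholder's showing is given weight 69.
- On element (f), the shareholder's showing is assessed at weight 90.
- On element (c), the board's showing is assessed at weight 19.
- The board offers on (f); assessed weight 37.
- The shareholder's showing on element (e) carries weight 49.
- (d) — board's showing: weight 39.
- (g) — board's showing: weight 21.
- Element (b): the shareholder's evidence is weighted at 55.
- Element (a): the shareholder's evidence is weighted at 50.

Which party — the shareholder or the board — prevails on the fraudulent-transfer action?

shareholder

— Issue I —
Stage I.1 — burden on shareholder; standard: the balance of probabilities (weight is at least 50).
    (a): 50 ≥ 50 [met]
    (b): 55 ≥ 50 [met]
  All elements met. The shareholder retains the burden for Stage I.2.
Stage I.2 — burden on shareholder; standard: the balance of probabilities (weight is at least 50).
    (c): 69 − 19 = 50 ≥ 50 [met]
    (d): 92 − 39 = 53 ≥ 50 [met]
  Stage I.2 carried; the final stage is satisfied.
Every stage carried; the shareholder prevails on this issue.
— Issue II —
Stage II.1 (shareholder, a more-likely-than-not showing, weight is at least 49): (e) 49 ≥ 49 — meets; (f) net 90−37=53 ≥ 49 — meets.
  All elements met. The burden passes to the board.
Stage II.2 (board, a scintilla of evidence, weight exceeds 20): (g) 21 > 20 — meets.
  All elements met at the final stage.
All stages carried — the board prevails on this issue.
Per-issue: Issue I → shareholder; Issue II → board. The shareholder must prevail on at least one issue; overall, the shareholder prevails.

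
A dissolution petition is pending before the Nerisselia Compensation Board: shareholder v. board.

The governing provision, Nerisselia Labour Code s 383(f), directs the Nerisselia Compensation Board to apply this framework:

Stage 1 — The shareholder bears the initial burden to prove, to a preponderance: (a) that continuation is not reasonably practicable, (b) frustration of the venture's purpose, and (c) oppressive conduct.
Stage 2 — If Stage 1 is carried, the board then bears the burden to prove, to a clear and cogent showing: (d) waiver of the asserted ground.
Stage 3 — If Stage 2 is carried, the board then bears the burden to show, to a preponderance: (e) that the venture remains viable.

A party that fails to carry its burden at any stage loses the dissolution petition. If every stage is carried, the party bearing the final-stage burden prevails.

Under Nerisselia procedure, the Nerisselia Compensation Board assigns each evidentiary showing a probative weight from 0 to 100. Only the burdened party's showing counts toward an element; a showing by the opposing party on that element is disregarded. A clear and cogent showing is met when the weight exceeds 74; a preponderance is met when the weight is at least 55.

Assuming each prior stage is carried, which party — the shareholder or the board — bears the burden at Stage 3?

board

Stage 3's rule assigns the burden to the board (to a preponderance).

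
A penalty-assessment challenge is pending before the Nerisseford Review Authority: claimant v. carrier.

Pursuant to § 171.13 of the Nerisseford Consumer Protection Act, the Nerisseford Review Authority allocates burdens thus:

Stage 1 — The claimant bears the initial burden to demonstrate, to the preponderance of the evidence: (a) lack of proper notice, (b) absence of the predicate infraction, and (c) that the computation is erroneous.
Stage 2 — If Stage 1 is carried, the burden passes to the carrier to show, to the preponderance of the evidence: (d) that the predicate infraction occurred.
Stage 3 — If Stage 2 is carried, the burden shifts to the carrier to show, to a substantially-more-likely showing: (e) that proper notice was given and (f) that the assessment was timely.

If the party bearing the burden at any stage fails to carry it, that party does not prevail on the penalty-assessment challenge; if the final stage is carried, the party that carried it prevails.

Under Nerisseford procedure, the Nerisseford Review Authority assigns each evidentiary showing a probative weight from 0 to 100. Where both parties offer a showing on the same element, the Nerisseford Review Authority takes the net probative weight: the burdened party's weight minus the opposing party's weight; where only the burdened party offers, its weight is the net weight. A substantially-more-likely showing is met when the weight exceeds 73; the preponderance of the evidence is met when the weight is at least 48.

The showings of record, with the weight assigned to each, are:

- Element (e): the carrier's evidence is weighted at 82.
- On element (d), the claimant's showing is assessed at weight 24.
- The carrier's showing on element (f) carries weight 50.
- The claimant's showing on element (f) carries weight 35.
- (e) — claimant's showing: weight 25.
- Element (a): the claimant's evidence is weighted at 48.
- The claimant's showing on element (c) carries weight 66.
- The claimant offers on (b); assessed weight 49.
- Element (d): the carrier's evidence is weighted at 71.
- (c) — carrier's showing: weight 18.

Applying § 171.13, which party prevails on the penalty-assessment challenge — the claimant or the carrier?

Stage 1 — burden on claimant; standard: the preponderance of the evidence (weight is at least 48).
    (a): 48 ≥ 48 [met]
    (b): 49 ≥ 48 [met]
    (c): 66 − 18 = 48 ≥ 48 [met]
  Stage 1 carried; the burden shifts to the carrier.
Stage 2 — burden on carrier; standard: the preponderance of the evidence (weight is at least 48).
    (d): 71 − 24 = 47 < 48 [not met]
  Stage 2 not carried; the carrier fails its burden.
The claimant prevails.

claimant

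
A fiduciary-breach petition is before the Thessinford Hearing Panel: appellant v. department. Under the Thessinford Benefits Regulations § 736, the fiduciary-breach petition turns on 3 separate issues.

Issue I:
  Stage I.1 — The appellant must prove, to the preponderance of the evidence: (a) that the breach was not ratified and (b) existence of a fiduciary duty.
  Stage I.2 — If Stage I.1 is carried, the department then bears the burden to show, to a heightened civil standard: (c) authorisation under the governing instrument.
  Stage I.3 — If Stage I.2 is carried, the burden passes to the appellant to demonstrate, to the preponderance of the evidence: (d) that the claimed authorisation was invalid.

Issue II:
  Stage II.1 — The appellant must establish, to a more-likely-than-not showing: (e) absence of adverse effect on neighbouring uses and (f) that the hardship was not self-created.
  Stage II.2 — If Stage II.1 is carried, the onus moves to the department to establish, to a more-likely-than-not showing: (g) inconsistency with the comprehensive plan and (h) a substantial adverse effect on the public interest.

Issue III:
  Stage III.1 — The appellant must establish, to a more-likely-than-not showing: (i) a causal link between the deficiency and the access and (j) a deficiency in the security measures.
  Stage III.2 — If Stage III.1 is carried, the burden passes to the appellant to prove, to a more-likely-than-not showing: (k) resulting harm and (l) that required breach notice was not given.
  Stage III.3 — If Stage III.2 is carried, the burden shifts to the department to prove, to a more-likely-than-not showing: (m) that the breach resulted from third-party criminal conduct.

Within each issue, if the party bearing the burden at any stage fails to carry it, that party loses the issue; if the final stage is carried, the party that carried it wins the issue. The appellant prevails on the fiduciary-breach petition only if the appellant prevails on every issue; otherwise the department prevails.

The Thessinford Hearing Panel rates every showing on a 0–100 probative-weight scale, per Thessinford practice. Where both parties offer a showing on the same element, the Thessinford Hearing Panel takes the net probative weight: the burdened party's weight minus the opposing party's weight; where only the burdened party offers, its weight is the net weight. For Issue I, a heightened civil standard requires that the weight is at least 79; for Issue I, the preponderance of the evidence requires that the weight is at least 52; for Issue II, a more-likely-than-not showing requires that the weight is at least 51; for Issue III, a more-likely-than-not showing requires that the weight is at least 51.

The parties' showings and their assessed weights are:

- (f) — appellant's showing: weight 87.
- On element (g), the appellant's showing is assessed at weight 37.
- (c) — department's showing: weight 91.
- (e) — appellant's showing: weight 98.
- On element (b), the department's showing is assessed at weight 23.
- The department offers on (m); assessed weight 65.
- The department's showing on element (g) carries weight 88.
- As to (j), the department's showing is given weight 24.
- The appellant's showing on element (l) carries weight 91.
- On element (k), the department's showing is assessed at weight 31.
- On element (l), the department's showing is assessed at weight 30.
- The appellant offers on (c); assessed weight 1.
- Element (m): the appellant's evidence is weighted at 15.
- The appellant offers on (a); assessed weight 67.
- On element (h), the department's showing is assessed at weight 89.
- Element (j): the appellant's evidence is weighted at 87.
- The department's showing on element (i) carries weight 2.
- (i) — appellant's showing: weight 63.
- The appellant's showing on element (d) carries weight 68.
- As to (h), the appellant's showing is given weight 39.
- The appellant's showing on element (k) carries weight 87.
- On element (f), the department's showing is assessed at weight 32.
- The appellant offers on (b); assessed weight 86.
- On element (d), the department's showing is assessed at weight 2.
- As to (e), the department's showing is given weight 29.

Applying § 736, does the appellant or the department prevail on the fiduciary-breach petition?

appellant

— Issue I —
Stage I.1 — burden on appellant; standard: the preponderance of the evidence (weight is at least 52).
    (a): 67 ≥ 52 [met]
    (b): 86 − 23 = 63 ≥ 52 [met]
  All elements met. The burden passes to the department.
Stage I.2 — burden on department; standard: a heightened civil standard (weight is at least 79).
    (c): 91 − 1 = 90 ≥ 79 [met]
  The department carries Stage I.2; the appellant now bears the burden.
Stage I.3 — burden on appellant; standard: the preponderance of the evidence (weight is at least 52).
    (d): 68 − 2 = 66 ≥ 52 [met]
  The appellant carries the last stage.
All stages carried — the appellant prevails on this issue.
— Issue II —
Stage II.1 (appellant, a more-likely-than-not showing, weight is at least 51): (e) net 98−29=69 ≥ 51 — meets; (f) net 87−32=55 ≥ 51 — meets.
  Stage II.1 is satisfied; the onus moves to the department.
Stage II.2 (department, a more-likely-than-not showing, weight is at least 51): (g) net 88−37=51 ≥ 51 — meets; (h) net 89−39=50 < 51 — fails.
  Stage II.2 not carried; the department fails its burden.
So the appellant prevails on this issue.
— Issue III —
Stage III.1 (appellant, a more-likely-than-not showing, weight is at least 51): (i) net 63−2=61 ≥ 51 — meets; (j) net 87−24=63 ≥ 51 — meets.
  All elements met. The appellant retains the burden for Stage III.2.
Stage III.2 (appellant, a more-likely-than-not showing, weight is at least 51): (k) net 87−31=56 ≥ 51 — meets; (l) net 91−30=61 ≥ 51 — meets.
  Stage III.2 carried; the burden shifts to the department.
Stage III.3 (department, a more-likely-than-not showing, weight is at least 51): (m) net 65−15=50 < 51 — fails.
  The department does not carry Stage III.3.
So the appellant prevails on this issue.
Per-issue: Issue I → appellant; Issue II → appellant; Issue III → appellant. The appellant must prevail on every issue; overall, the appellant prevails.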